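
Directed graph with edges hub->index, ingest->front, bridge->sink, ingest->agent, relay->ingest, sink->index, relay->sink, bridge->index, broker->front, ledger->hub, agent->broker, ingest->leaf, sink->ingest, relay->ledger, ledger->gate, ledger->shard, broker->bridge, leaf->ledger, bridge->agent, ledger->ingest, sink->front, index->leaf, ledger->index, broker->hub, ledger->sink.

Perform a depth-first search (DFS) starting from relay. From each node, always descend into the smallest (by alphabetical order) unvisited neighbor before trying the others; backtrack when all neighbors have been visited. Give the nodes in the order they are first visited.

Visit relay
relay → ingest
ingest → agent
agent → broker
broker → bridge
bridge → index
index → leaf
leaf → ledger
ledger → gate
ledger → hub
ledger → shard
ledger → sink
sink → front

relay, ingest, agent, broker, bridge, index, leaf, ledger, gate, hub, shard, sink, front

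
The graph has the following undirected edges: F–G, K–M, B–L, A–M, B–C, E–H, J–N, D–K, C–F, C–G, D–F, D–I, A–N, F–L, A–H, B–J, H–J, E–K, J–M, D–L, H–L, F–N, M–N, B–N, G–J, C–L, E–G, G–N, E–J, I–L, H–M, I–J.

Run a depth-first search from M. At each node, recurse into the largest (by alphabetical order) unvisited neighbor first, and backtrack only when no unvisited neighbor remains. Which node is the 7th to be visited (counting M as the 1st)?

E

Visit M
M → N
N → J
J → I
I → L
L → H
H → E
E → K
K → D
D → F
F → G
G → C
C → B
H → A

Visit order: M, N, J, I, L, H, E, K, D, F, G, C, B, A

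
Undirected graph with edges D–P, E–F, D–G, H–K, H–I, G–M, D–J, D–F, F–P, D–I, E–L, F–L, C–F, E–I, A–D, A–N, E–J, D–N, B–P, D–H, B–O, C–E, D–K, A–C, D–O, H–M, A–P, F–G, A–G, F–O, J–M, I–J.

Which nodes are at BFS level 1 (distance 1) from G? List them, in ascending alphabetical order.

Level 0: G
Level 1: A, D, F, M
Level 2: C, E, H, I, J, K, L, N, O, P
Level 3: B

A, D, F, M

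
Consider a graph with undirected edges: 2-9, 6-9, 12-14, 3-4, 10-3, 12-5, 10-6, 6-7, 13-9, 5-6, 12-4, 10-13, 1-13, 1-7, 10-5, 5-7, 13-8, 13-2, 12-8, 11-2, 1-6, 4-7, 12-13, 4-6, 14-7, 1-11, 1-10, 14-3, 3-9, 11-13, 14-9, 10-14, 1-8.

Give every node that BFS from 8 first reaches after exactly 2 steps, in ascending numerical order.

Level 0: 8
Level 1: 1, 12, 13
Level 2: 2, 4, 5, 6, 7, 9, 10, 11, 14
Level 3: 3

2, 4, 5, 6, 7, 9, 10, 11, 14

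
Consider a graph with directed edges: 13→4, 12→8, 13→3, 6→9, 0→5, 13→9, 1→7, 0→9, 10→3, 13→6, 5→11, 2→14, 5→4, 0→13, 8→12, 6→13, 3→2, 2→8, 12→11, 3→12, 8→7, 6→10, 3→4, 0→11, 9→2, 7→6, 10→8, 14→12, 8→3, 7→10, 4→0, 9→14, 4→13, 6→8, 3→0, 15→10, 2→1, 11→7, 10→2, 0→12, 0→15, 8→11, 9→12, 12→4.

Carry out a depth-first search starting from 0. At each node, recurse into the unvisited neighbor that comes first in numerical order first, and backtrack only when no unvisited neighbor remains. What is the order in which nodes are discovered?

0 5 4 13 3 2 1 7 6 8 11 12 9 14 10 15

Visit 0
0 → 5
5 → 4
4 → 13
13 → 3
3 → 2
2 → 1
1 → 7
7 → 6
6 → 8
8 → 11
8 → 12
6 → 9
9 → 14
6 → 10
0 → 15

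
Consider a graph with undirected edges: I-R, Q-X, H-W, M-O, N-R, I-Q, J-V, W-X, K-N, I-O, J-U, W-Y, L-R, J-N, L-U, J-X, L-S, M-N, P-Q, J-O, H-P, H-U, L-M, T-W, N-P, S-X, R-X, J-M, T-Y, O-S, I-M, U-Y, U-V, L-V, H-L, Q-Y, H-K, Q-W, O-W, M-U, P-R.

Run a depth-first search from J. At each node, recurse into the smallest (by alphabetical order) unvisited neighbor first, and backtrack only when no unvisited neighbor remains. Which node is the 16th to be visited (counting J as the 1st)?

V

Visit J
J → M
M → I
I → O
O → S
S → L
L → H
H → K
K → N
N → P
P → Q
Q → W
W → T
T → Y
Y → U
U → V
W → X
X → R

Visit order: J, M, I, O, S, L, H, K, N, P, Q, W, T, Y, U, V, X, R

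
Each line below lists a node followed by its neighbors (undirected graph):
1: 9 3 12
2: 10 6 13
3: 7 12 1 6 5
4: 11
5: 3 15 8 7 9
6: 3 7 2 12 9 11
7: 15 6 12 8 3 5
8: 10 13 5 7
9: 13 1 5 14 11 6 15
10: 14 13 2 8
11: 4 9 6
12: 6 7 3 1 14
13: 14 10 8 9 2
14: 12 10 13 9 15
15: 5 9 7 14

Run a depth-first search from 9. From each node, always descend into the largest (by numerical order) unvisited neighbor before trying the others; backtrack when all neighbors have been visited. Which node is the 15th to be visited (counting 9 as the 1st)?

Visit 9
9 → 15
15 → 14
14 → 13
13 → 10
10 → 8
8 → 7
7 → 12
12 → 6
6 → 11
11 → 4
6 → 3
3 → 5
3 → 1
6 → 2

Visit order: 9, 15, 14, 13, 10, 8, 7, 12, 6, 11, 4, 3, 5, 1, 2

2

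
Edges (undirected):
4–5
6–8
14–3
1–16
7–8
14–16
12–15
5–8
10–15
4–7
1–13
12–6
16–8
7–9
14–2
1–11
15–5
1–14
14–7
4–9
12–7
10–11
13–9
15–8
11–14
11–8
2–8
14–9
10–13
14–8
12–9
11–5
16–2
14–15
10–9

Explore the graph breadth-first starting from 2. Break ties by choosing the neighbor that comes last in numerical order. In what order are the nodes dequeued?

2 -> 16 -> 14 -> 8 -> 1 -> 15 -> 11 -> 9 -> 7 -> 3 -> 6 -> 5 -> 13 -> 12 -> 10 -> 4

Visit 2; enqueue 16, 14, 8 → queue [16, 14, 8]
Visit 16; enqueue 1 → queue [14, 8, 1]
Visit 14; enqueue 15, 11, 9, 7, 3 → queue [8, 1, 15, 11, 9, 7, 3]
Visit 8; enqueue 6, 5 → queue [1, 15, 11, 9, 7, 3, 6, 5]
Visit 1; enqueue 13 → queue [15, 11, 9, 7, 3, 6, 5, 13]
Visit 15; enqueue 12, 10 → queue [11, 9, 7, 3, 6, 5, 13, 12, 10]
Visit 11 → queue [9, 7, 3, 6, 5, 13, 12, 10]
Visit 9; enqueue 4 → queue [7, 3, 6, 5, 13, 12, 10, 4]
Visit 7 → queue [3, 6, 5, 13, 12, 10, 4]
Visit 3 → queue [6, 5, 13, 12, 10, 4]
Visit 6 → queue [5, 13, 12, 10, 4]
Visit 5 → queue [13, 12, 10, 4]
Visit 13 → queue [12, 10, 4]
Visit 12 → queue [10, 4]
Visit 10 → queue [4]
Visit 4 → queue []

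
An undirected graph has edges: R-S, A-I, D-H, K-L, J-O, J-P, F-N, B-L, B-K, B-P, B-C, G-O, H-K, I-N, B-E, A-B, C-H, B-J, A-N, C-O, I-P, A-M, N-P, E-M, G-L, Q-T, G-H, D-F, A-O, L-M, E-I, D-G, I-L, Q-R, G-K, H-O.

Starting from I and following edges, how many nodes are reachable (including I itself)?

16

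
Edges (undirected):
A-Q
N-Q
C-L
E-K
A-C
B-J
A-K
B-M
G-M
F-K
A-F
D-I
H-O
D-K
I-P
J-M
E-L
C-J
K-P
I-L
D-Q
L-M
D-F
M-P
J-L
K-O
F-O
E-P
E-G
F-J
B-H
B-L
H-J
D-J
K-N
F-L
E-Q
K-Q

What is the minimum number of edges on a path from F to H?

Level 0: F
Level 1: A, D, J, K, L, O
Level 2: B, C, E, H, I, M, N, P, Q
Level 3: G
H first appears at level 2.

2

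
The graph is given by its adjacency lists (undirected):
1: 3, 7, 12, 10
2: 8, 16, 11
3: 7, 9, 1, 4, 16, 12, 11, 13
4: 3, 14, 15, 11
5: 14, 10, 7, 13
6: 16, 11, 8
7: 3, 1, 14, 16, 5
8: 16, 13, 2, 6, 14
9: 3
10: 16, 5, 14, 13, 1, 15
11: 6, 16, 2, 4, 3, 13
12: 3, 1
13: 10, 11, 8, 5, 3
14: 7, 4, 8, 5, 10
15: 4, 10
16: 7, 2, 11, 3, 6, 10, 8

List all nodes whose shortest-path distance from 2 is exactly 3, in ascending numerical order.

1, 5, 9, 12, 15

Level 0: 2
Level 1: 8, 11, 16
Level 2: 3, 4, 6, 7, 10, 13, 14
Level 3: 1, 5, 9, 12, 15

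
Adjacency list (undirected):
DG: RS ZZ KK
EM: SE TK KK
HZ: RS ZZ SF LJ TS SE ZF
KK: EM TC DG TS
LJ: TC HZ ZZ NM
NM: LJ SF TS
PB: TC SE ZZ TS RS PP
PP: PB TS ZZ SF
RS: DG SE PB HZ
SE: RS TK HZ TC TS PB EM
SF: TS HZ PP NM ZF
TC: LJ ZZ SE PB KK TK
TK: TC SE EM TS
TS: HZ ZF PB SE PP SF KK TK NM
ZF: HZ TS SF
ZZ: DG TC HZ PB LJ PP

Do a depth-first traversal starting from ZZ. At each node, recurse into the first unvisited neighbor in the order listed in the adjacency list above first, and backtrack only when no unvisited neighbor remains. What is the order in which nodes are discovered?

ZZ DG RS SE TK TC LJ HZ SF TS ZF PB PP KK EM NM

Visit ZZ
ZZ → DG
DG → RS
RS → SE
SE → TK
TK → TC
TC → LJ
LJ → HZ
HZ → SF
SF → TS
TS → ZF
TS → PB
PB → PP
TS → KK
KK → EM
TS → NM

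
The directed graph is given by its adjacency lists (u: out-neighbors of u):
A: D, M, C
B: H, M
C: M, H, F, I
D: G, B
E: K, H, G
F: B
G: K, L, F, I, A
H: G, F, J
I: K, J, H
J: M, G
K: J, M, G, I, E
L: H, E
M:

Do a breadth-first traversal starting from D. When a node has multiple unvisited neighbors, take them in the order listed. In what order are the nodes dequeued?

Visit D; enqueue G, B → queue [G, B]
Visit G; enqueue K, L, F, I, A → queue [B, K, L, F, I, A]
Visit B; enqueue H, M → queue [K, L, F, I, A, H, M]
Visit K; enqueue J, E → queue [L, F, I, A, H, M, J, E]
Visit L → queue [F, I, A, H, M, J, E]
Visit F → queue [I, A, H, M, J, E]
Visit I → queue [A, H, M, J, E]
Visit A; enqueue C → queue [H, M, J, E, C]
Visit H → queue [M, J, E, C]
Visit M → queue [J, E, C]
Visit J → queue [E, C]
Visit E → queue [C]
Visit C → queue []

D G B K L F I A H M J E C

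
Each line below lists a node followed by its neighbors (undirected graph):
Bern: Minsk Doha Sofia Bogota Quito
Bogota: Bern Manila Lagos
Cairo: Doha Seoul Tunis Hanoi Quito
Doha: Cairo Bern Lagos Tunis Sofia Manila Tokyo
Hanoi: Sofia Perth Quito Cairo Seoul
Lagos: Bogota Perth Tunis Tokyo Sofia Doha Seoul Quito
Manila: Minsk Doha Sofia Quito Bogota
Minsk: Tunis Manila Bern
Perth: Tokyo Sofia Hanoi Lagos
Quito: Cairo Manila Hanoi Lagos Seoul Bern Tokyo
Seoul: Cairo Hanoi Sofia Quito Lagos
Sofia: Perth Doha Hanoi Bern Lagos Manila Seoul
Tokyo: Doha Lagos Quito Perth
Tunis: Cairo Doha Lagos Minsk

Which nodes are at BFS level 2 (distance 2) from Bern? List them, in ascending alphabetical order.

Level 0: Bern
Level 1: Bogota, Doha, Minsk, Quito, Sofia
Level 2: Cairo, Hanoi, Lagos, Manila, Perth, Seoul, Tokyo, Tunis

Cairo, Hanoi, Lagos, Manila, Perth, Seoul, Tokyo, Tunis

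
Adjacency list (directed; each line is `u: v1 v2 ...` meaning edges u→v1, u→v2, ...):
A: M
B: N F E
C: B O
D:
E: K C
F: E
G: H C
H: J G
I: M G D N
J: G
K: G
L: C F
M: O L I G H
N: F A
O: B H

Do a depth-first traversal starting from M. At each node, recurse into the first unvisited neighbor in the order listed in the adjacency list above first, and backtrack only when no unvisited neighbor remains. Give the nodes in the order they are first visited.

M O B N F E K G H J C A L I D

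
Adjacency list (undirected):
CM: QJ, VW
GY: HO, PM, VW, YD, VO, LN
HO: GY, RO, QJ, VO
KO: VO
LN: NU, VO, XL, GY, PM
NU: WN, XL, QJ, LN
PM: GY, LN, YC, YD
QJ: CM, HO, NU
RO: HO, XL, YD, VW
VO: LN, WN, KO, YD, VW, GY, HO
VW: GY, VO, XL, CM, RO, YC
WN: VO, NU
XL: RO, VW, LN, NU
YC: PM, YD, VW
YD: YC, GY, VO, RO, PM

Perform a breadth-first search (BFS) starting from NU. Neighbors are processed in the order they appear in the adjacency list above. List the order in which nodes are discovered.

NU, WN, XL, QJ, LN, VO, RO, VW, CM, HO, GY, PM, KO, YD, YC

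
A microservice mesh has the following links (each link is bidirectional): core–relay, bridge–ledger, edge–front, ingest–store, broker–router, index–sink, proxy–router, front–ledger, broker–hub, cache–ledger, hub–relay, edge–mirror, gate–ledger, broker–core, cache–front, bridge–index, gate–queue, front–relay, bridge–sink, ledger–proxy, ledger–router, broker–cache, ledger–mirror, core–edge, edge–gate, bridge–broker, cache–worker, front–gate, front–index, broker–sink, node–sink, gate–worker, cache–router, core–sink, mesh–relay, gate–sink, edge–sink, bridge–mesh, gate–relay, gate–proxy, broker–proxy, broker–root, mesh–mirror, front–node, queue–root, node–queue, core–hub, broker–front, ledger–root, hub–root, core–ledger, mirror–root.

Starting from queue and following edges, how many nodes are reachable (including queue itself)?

BFS from queue visits: queue, gate, node, root, edge, front, ledger, proxy, relay, sink, worker, broker, hub, mirror, core, cache, index, bridge, router, mesh
Reachable nodes: 20 of 22 total.

20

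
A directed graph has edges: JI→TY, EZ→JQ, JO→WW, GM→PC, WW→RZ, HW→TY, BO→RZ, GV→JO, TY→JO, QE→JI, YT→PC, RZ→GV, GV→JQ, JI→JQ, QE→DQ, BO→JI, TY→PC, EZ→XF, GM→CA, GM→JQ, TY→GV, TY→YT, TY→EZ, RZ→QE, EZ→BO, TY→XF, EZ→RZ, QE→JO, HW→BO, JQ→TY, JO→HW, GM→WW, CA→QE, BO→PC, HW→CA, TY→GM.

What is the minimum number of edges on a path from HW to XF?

Level 0: HW
Level 1: BO, CA, TY
Level 2: EZ, GM, GV, JI, JO, PC, QE, RZ, XF, YT
Level 3: DQ, JQ, WW
XF first appears at level 2.

2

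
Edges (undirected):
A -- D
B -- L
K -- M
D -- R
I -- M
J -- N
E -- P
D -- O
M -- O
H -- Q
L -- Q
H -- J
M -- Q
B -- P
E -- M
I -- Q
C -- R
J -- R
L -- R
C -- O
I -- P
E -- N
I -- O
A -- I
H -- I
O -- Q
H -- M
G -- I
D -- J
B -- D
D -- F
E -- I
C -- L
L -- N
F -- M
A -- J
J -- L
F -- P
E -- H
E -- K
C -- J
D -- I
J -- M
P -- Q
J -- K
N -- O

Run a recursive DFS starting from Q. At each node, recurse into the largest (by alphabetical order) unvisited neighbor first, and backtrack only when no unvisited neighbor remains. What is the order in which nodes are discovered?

Q P I O N L R J M K E H F D B A C G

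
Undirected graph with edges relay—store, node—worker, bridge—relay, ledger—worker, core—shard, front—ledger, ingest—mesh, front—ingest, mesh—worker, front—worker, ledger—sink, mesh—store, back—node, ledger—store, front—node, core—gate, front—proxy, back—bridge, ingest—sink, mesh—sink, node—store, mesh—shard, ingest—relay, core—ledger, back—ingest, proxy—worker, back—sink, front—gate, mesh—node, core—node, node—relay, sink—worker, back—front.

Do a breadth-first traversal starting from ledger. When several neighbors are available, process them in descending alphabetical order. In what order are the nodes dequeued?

ledger → worker → store → sink → front → core → proxy → node → mesh → relay → ingest → back → gate → shard → bridge

Visit ledger; enqueue worker, store, sink, front, core → queue [worker, store, sink, front, core]
Visit worker; enqueue proxy, node, mesh → queue [store, sink, front, core, proxy, node, mesh]
Visit store; enqueue relay → queue [sink, front, core, proxy, node, mesh, relay]
Visit sink; enqueue ingest, back → queue [front, core, proxy, node, mesh, relay, ingest, back]
Visit front; enqueue gate → queue [core, proxy, node, mesh, relay, ingest, back, gate]
Visit core; enqueue shard → queue [proxy, node, mesh, relay, ingest, back, gate, shard]
Visit proxy → queue [node, mesh, relay, ingest, back, gate, shard]
Visit node → queue [mesh, relay, ingest, back, gate, shard]
Visit mesh → queue [relay, ingest, back, gate, shard]
Visit relay; enqueue bridge → queue [ingest, back, gate, shard, bridge]
Visit ingest → queue [back, gate, shard, bridge]
Visit back → queue [gate, shard, bridge]
Visit gate → queue [shard, bridge]
Visit shard → queue [bridge]
Visit bridge → queue []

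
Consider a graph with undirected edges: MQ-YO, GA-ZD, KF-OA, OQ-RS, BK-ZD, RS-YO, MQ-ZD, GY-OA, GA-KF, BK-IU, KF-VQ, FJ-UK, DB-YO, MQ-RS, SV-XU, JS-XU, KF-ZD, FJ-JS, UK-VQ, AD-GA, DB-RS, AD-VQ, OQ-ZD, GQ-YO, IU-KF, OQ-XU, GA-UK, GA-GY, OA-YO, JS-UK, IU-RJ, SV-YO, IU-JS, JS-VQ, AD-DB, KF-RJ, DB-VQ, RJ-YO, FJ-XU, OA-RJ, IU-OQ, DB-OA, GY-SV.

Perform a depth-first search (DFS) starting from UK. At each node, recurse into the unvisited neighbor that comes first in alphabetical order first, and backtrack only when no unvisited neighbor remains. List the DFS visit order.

Visit UK
UK → FJ
FJ → JS
JS → IU
IU → BK
BK → ZD
ZD → GA
GA → AD
AD → DB
DB → OA
OA → GY
GY → SV
SV → XU
XU → OQ
OQ → RS
RS → MQ
MQ → YO
YO → GQ
YO → RJ
RJ → KF
KF → VQ

UK -> FJ -> JS -> IU -> BK -> ZD -> GA -> AD -> DB -> OA -> GY -> SV -> XU -> OQ -> RS -> MQ -> YO -> GQ -> RJ -> KF -> VQ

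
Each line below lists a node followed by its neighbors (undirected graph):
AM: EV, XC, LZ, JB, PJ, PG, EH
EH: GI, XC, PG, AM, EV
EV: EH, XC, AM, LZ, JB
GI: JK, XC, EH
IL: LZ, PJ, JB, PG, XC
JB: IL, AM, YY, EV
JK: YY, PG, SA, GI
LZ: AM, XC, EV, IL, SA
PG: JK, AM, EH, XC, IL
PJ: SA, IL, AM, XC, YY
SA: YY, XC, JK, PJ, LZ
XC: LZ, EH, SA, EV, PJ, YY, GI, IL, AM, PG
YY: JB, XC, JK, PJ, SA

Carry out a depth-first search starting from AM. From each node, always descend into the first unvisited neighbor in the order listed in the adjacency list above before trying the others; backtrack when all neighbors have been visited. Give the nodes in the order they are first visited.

Visit AM
AM → EV
EV → EH
EH → GI
GI → JK
JK → YY
YY → JB
JB → IL
IL → LZ
LZ → XC
XC → SA
SA → PJ
XC → PG

AM, EV, EH, GI, JK, YY, JB, IL, LZ, XC, SA, PJ, PG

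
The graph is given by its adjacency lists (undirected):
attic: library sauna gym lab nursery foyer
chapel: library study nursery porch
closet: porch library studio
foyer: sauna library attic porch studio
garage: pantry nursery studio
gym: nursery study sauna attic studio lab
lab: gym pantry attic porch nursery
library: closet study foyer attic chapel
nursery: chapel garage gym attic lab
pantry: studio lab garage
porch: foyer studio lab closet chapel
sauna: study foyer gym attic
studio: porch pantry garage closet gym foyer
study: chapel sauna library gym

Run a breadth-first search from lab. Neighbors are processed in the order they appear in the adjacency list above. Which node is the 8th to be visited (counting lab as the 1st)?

Visit lab; enqueue gym, pantry, attic, porch, nursery → queue [gym, pantry, attic, porch, nursery]
Visit gym; enqueue study, sauna, studio → queue [pantry, attic, porch, nursery, study, sauna, studio]
Visit pantry; enqueue garage → queue [attic, porch, nursery, study, sauna, studio, garage]
Visit attic; enqueue library, foyer → queue [porch, nursery, study, sauna, studio, garage, library, foyer]
Visit porch; enqueue closet, chapel → queue [nursery, study, sauna, studio, garage, library, foyer, closet, chapel]
Visit nursery → queue [study, sauna, studio, garage, library, foyer, closet, chapel]
Visit study → queue [sauna, studio, garage, library, foyer, closet, chapel]
Visit sauna → queue [studio, garage, library, foyer, closet, chapel]
Visit studio → queue [garage, library, foyer, closet, chapel]
Visit garage → queue [library, foyer, closet, chapel]
Visit library → queue [foyer, closet, chapel]
Visit foyer → queue [closet, chapel]
Visit closet → queue [chapel]
Visit chapel → queue []

Visit order: lab, gym, pantry, attic, porch, nursery, study, sauna, studio, garage, library, foyer, closet, chapel

sauna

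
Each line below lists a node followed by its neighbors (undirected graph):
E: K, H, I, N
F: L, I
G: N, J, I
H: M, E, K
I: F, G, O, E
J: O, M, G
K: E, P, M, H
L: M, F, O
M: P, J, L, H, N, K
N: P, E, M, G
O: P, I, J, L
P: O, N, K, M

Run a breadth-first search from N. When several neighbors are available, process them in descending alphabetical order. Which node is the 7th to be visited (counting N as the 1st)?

K

Visit N; enqueue P, M, G, E → queue [P, M, G, E]
Visit P; enqueue O, K → queue [M, G, E, O, K]
Visit M; enqueue L, J, H → queue [G, E, O, K, L, J, H]
Visit G; enqueue I → queue [E, O, K, L, J, H, I]
Visit E → queue [O, K, L, J, H, I]
Visit O → queue [K, L, J, H, I]
Visit K → queue [L, J, H, I]
Visit L; enqueue F → queue [J, H, I, F]
Visit J → queue [H, I, F]
Visit H → queue [I, F]
Visit I → queue [F]
Visit F → queue []

Visit order: N, P, M, G, E, O, K, L, J, H, I, F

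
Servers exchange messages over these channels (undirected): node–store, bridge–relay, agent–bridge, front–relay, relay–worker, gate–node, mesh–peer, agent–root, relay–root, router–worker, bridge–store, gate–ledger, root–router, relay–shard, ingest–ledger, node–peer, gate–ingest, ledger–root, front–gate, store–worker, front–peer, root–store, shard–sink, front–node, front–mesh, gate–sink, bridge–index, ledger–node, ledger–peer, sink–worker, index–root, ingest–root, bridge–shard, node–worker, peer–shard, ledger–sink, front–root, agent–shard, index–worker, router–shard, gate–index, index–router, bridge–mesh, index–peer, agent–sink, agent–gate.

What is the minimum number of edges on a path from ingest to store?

2

Level 0: ingest
Level 1: gate, ledger, root
Level 2: agent, front, index, node, peer, relay, router, sink, store
Level 3: bridge, mesh, shard, worker
store first appears at level 2.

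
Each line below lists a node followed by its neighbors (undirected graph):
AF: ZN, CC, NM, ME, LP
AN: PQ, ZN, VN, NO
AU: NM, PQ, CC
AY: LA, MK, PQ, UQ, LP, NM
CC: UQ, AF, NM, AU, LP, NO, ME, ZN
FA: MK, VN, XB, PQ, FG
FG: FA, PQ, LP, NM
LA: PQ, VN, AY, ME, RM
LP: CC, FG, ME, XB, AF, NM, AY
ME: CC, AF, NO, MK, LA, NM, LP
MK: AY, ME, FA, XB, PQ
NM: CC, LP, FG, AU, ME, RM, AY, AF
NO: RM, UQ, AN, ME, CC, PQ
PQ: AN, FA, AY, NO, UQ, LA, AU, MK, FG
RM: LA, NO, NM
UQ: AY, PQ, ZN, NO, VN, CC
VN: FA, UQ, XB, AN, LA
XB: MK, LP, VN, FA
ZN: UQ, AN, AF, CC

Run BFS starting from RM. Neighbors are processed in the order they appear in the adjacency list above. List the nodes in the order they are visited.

RM LA NO NM PQ VN AY ME UQ AN CC LP FG AU AF FA MK XB ZN

Visit RM; enqueue LA, NO, NM → queue [LA, NO, NM]
Visit LA; enqueue PQ, VN, AY, ME → queue [NO, NM, PQ, VN, AY, ME]
Visit NO; enqueue UQ, AN, CC → queue [NM, PQ, VN, AY, ME, UQ, AN, CC]
Visit NM; enqueue LP, FG, AU, AF → queue [PQ, VN, AY, ME, UQ, AN, CC, LP, FG, AU, AF]
Visit PQ; enqueue FA, MK → queue [VN, AY, ME, UQ, AN, CC, LP, FG, AU, AF, FA, MK]
Visit VN; enqueue XB → queue [AY, ME, UQ, AN, CC, LP, FG, AU, AF, FA, MK, XB]
Visit AY → queue [ME, UQ, AN, CC, LP, FG, AU, AF, FA, MK, XB]
Visit ME → queue [UQ, AN, CC, LP, FG, AU, AF, FA, MK, XB]
Visit UQ; enqueue ZN → queue [AN, CC, LP, FG, AU, AF, FA, MK, XB, ZN]
Visit AN → queue [CC, LP, FG, AU, AF, FA, MK, XB, ZN]
Visit CC → queue [LP, FG, AU, AF, FA, MK, XB, ZN]
Visit LP → queue [FG, AU, AF, FA, MK, XB, ZN]
Visit FG → queue [AU, AF, FA, MK, XB, ZN]
Visit AU → queue [AF, FA, MK, XB, ZN]
Visit AF → queue [FA, MK, XB, ZN]
Visit FA → queue [MK, XB, ZN]
Visit MK → queue [XB, ZN]
Visit XB → queue [ZN]
Visit ZN → queue []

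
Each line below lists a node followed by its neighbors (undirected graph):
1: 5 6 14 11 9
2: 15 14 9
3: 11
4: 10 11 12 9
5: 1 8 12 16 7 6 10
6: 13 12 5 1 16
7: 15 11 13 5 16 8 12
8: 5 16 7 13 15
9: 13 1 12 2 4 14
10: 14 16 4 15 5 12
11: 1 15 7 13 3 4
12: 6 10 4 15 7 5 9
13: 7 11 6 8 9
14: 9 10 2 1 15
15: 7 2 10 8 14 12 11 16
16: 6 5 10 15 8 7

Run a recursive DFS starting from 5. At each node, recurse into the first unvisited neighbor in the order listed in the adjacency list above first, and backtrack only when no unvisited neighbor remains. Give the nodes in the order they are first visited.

Visit 5
5 → 1
1 → 6
6 → 13
13 → 7
7 → 15
15 → 2
2 → 14
14 → 9
9 → 12
12 → 10
10 → 16
16 → 8
10 → 4
4 → 11
11 → 3

5 1 6 13 7 15 2 14 9 12 10 16 8 4 11 3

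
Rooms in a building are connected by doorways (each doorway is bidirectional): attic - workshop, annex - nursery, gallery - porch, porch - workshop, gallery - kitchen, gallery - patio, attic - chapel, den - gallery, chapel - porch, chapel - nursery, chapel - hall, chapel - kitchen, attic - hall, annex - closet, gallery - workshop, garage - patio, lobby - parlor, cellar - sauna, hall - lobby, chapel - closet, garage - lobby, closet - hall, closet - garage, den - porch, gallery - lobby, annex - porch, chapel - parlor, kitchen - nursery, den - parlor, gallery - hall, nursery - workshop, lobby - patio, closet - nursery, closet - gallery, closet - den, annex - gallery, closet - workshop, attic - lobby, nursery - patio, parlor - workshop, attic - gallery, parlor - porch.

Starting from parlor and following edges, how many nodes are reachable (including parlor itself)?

15

BFS from parlor visits: parlor, workshop, porch, lobby, den, chapel, nursery, gallery, closet, attic, annex, patio, hall, garage, kitchen
Reachable nodes: 15 of 17 total.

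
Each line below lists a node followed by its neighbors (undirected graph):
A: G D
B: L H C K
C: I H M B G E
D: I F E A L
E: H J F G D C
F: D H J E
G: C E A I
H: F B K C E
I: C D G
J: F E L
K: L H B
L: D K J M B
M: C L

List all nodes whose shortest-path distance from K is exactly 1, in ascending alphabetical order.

Level 0: K
Level 1: B, H, L
Level 2: C, D, E, F, J, M
Level 3: A, G, I

B, H, L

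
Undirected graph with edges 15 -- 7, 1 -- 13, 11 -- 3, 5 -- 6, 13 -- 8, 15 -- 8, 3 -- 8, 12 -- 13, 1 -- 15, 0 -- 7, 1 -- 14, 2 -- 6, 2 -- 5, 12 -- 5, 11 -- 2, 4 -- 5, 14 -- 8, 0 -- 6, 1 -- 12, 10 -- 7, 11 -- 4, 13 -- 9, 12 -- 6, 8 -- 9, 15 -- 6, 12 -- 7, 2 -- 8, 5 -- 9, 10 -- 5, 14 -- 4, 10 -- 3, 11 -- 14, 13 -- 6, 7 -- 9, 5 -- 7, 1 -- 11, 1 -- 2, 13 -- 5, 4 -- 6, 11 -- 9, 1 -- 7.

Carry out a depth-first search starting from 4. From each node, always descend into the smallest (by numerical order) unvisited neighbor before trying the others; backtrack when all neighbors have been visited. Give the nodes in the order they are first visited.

4 → 5 → 2 → 1 → 7 → 0 → 6 → 12 → 13 → 8 → 3 → 10 → 11 → 9 → 14 → 15

Visit 4
4 → 5
5 → 2
2 → 1
1 → 7
7 → 0
0 → 6
6 → 12
12 → 13
13 → 8
8 → 3
3 → 10
3 → 11
11 → 9
11 → 14
8 → 15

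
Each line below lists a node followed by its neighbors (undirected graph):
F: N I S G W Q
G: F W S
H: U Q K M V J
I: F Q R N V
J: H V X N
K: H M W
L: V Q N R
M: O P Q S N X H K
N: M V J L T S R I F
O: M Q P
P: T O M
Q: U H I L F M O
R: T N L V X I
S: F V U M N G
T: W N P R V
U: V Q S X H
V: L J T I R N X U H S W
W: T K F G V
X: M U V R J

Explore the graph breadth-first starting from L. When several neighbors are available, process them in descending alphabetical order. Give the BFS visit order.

L V R Q N X W U T S J I H O M F K G P

Visit L; enqueue V, R, Q, N → queue [V, R, Q, N]
Visit V; enqueue X, W, U, T, S, J, I, H → queue [R, Q, N, X, W, U, T, S, J, I, H]
Visit R → queue [Q, N, X, W, U, T, S, J, I, H]
Visit Q; enqueue O, M, F → queue [N, X, W, U, T, S, J, I, H, O, M, F]
Visit N → queue [X, W, U, T, S, J, I, H, O, M, F]
Visit X → queue [W, U, T, S, J, I, H, O, M, F]
Visit W; enqueue K, G → queue [U, T, S, J, I, H, O, M, F, K, G]
Visit U → queue [T, S, J, I, H, O, M, F, K, G]
Visit T; enqueue P → queue [S, J, I, H, O, M, F, K, G, P]
Visit S → queue [J, I, H, O, M, F, K, G, P]
Visit J → queue [I, H, O, M, F, K, G, P]
Visit I → queue [H, O, M, F, K, G, P]
Visit H → queue [O, M, F, K, G, P]
Visit O → queue [M, F, K, G, P]
Visit M → queue [F, K, G, P]
Visit F → queue [K, G, P]
Visit K → queue [G, P]
Visit G → queue [P]
Visit P → queue []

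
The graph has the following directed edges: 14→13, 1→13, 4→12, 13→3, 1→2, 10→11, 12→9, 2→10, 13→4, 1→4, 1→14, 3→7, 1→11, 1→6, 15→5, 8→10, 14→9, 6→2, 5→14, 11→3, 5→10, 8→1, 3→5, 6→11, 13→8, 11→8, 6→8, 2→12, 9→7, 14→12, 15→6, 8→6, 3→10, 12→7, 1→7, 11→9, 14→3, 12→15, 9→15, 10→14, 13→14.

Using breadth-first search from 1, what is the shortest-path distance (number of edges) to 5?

3

Level 0: 1
Level 1: 2, 4, 6, 7, 11, 13, 14
Level 2: 3, 8, 9, 10, 12
Level 3: 5, 15
5 first appears at level 3.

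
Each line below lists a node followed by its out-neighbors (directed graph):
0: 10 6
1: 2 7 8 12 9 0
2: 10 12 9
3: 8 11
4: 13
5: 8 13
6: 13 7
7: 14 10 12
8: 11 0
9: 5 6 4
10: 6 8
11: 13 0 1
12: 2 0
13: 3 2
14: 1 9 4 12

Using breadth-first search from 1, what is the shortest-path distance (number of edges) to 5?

Level 0: 1
Level 1: 0, 2, 7, 8, 9, 12
Level 2: 4, 5, 6, 10, 11, 14
Level 3: 13
Level 4: 3
5 first appears at level 2.

2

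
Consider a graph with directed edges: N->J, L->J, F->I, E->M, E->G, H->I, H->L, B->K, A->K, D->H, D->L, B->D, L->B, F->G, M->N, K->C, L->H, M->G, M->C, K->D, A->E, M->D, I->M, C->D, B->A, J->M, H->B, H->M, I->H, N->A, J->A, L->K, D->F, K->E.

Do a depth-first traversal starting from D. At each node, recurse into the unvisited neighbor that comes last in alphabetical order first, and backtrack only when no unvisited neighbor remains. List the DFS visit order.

Visit D
D → L
L → K
K → E
E → M
M → N
N → J
J → A
M → G
M → C
L → H
H → I
H → B
D → F

D → L → K → E → M → N → J → A → G → C → H → I → B → F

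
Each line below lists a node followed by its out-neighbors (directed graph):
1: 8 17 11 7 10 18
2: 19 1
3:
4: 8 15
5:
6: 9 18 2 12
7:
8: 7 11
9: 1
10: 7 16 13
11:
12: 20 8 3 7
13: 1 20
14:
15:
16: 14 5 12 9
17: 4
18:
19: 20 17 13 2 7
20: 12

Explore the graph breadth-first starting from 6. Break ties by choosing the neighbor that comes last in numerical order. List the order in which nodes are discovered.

6 -> 18 -> 12 -> 9 -> 2 -> 20 -> 8 -> 7 -> 3 -> 1 -> 19 -> 11 -> 17 -> 10 -> 13 -> 4 -> 16 -> 15 -> 14 -> 5

Visit 6; enqueue 18, 12, 9, 2 → queue [18, 12, 9, 2]
Visit 18 → queue [12, 9, 2]
Visit 12; enqueue 20, 8, 7, 3 → queue [9, 2, 20, 8, 7, 3]
Visit 9; enqueue 1 → queue [2, 20, 8, 7, 3, 1]
Visit 2; enqueue 19 → queue [20, 8, 7, 3, 1, 19]
Visit 20 → queue [8, 7, 3, 1, 19]
Visit 8; enqueue 11 → queue [7, 3, 1, 19, 11]
Visit 7 → queue [3, 1, 19, 11]
Visit 3 → queue [1, 19, 11]
Visit 1; enqueue 17, 10 → queue [19, 11, 17, 10]
Visit 19; enqueue 13 → queue [11, 17, 10, 13]
Visit 11 → queue [17, 10, 13]
Visit 17; enqueue 4 → queue [10, 13, 4]
Visit 10; enqueue 16 → queue [13, 4, 16]
Visit 13 → queue [4, 16]
Visit 4; enqueue 15 → queue [16, 15]
Visit 16; enqueue 14, 5 → queue [15, 14, 5]
Visit 15 → queue [14, 5]
Visit 14 → queue [5]
Visit 5 → queue []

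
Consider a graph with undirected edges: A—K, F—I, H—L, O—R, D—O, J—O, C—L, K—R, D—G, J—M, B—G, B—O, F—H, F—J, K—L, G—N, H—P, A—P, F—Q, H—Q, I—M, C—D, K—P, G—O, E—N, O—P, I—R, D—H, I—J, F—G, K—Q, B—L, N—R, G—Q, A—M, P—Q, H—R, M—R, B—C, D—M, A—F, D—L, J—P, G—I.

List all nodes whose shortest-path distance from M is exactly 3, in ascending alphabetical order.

Level 0: M
Level 1: A, D, I, J, R
Level 2: C, F, G, H, K, L, N, O, P
Level 3: B, E, Q

B, E, Q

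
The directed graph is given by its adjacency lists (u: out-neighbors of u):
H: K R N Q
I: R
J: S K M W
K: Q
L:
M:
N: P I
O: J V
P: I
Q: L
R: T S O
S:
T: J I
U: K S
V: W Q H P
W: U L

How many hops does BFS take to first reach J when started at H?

3

Level 0: H
Level 1: K, N, Q, R
Level 2: I, L, O, P, S, T
Level 3: J, V
Level 4: M, W
Level 5: U
J first appears at level 3.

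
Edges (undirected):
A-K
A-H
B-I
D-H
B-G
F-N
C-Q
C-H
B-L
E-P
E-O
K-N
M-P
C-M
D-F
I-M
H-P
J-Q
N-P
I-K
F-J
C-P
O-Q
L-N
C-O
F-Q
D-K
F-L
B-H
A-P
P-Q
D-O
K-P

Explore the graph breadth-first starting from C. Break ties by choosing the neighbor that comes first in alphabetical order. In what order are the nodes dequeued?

C, H, M, O, P, Q, A, B, D, I, E, K, N, F, J, G, L

Visit C; enqueue H, M, O, P, Q → queue [H, M, O, P, Q]
Visit H; enqueue A, B, D → queue [M, O, P, Q, A, B, D]
Visit M; enqueue I → queue [O, P, Q, A, B, D, I]
Visit O; enqueue E → queue [P, Q, A, B, D, I, E]
Visit P; enqueue K, N → queue [Q, A, B, D, I, E, K, N]
Visit Q; enqueue F, J → queue [A, B, D, I, E, K, N, F, J]
Visit A → queue [B, D, I, E, K, N, F, J]
Visit B; enqueue G, L → queue [D, I, E, K, N, F, J, G, L]
Visit D → queue [I, E, K, N, F, J, G, L]
Visit I → queue [E, K, N, F, J, G, L]
Visit E → queue [K, N, F, J, G, L]
Visit K → queue [N, F, J, G, L]
Visit N → queue [F, J, G, L]
Visit F → queue [J, G, L]
Visit J → queue [G, L]
Visit G → queue [L]
Visit L → queue []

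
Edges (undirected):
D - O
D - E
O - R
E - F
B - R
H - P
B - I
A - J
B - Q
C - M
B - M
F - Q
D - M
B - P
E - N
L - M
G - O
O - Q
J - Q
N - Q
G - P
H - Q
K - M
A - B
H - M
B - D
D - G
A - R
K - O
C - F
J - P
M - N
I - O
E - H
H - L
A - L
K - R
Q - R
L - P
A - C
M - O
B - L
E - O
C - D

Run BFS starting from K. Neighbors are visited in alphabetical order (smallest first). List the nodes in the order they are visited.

K M O R B C D H L N E G I Q A P F J

Visit K; enqueue M, O, R → queue [M, O, R]
Visit M; enqueue B, C, D, H, L, N → queue [O, R, B, C, D, H, L, N]
Visit O; enqueue E, G, I, Q → queue [R, B, C, D, H, L, N, E, G, I, Q]
Visit R; enqueue A → queue [B, C, D, H, L, N, E, G, I, Q, A]
Visit B; enqueue P → queue [C, D, H, L, N, E, G, I, Q, A, P]
Visit C; enqueue F → queue [D, H, L, N, E, G, I, Q, A, P, F]
Visit D → queue [H, L, N, E, G, I, Q, A, P, F]
Visit H → queue [L, N, E, G, I, Q, A, P, F]
Visit L → queue [N, E, G, I, Q, A, P, F]
Visit N → queue [E, G, I, Q, A, P, F]
Visit E → queue [G, I, Q, A, P, F]
Visit G → queue [I, Q, A, P, F]
Visit I → queue [Q, A, P, F]
Visit Q; enqueue J → queue [A, P, F, J]
Visit A → queue [P, F, J]
Visit P → queue [F, J]
Visit F → queue [J]
Visit J → queue []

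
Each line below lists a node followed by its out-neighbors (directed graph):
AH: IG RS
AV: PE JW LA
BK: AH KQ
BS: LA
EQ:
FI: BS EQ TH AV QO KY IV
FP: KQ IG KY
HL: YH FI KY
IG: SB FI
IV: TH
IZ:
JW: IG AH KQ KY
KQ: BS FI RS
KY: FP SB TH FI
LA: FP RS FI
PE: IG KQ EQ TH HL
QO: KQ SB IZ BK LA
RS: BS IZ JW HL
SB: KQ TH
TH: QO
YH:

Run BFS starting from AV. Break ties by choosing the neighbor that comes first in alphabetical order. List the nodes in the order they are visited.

AV → JW → LA → PE → AH → IG → KQ → KY → FI → FP → RS → EQ → HL → TH → SB → BS → IV → QO → IZ → YH → BK

Visit AV; enqueue JW, LA, PE → queue [JW, LA, PE]
Visit JW; enqueue AH, IG, KQ, KY → queue [LA, PE, AH, IG, KQ, KY]
Visit LA; enqueue FI, FP, RS → queue [PE, AH, IG, KQ, KY, FI, FP, RS]
Visit PE; enqueue EQ, HL, TH → queue [AH, IG, KQ, KY, FI, FP, RS, EQ, HL, TH]
Visit AH → queue [IG, KQ, KY, FI, FP, RS, EQ, HL, TH]
Visit IG; enqueue SB → queue [KQ, KY, FI, FP, RS, EQ, HL, TH, SB]
Visit KQ; enqueue BS → queue [KY, FI, FP, RS, EQ, HL, TH, SB, BS]
Visit KY → queue [FI, FP, RS, EQ, HL, TH, SB, BS]
Visit FI; enqueue IV, QO → queue [FP, RS, EQ, HL, TH, SB, BS, IV, QO]
Visit FP → queue [RS, EQ, HL, TH, SB, BS, IV, QO]
Visit RS; enqueue IZ → queue [EQ, HL, TH, SB, BS, IV, QO, IZ]
Visit EQ → queue [HL, TH, SB, BS, IV, QO, IZ]
Visit HL; enqueue YH → queue [TH, SB, BS, IV, QO, IZ, YH]
Visit TH → queue [SB, BS, IV, QO, IZ, YH]
Visit SB → queue [BS, IV, QO, IZ, YH]
Visit BS → queue [IV, QO, IZ, YH]
Visit IV → queue [QO, IZ, YH]
Visit QO; enqueue BK → queue [IZ, YH, BK]
Visit IZ → queue [YH, BK]
Visit YH → queue [BK]
Visit BK → queue []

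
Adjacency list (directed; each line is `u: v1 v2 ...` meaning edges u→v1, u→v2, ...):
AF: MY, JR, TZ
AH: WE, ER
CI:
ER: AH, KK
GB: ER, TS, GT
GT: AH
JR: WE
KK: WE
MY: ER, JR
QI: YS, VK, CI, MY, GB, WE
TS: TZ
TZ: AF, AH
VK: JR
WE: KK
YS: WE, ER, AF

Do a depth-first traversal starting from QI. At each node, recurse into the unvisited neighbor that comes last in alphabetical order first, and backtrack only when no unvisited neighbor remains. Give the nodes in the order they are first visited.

Visit QI
QI → YS
YS → WE
WE → KK
YS → ER
ER → AH
YS → AF
AF → TZ
AF → MY
MY → JR
QI → VK
QI → GB
GB → TS
GB → GT
QI → CI

QI YS WE KK ER AH AF TZ MY JR VK GB TS GT CI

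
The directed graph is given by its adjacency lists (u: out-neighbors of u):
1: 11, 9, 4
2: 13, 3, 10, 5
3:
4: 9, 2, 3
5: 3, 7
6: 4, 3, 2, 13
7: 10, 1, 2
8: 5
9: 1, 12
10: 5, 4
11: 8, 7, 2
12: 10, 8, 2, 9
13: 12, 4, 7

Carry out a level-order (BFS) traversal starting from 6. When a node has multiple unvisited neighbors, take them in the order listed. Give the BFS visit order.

6 -> 4 -> 3 -> 2 -> 13 -> 9 -> 10 -> 5 -> 12 -> 7 -> 1 -> 8 -> 11

Visit 6; enqueue 4, 3, 2, 13 → queue [4, 3, 2, 13]
Visit 4; enqueue 9 → queue [3, 2, 13, 9]
Visit 3 → queue [2, 13, 9]
Visit 2; enqueue 10, 5 → queue [13, 9, 10, 5]
Visit 13; enqueue 12, 7 → queue [9, 10, 5, 12, 7]
Visit 9; enqueue 1 → queue [10, 5, 12, 7, 1]
Visit 10 → queue [5, 12, 7, 1]
Visit 5 → queue [12, 7, 1]
Visit 12; enqueue 8 → queue [7, 1, 8]
Visit 7 → queue [1, 8]
Visit 1; enqueue 11 → queue [8, 11]
Visit 8 → queue [11]
Visit 11 → queue []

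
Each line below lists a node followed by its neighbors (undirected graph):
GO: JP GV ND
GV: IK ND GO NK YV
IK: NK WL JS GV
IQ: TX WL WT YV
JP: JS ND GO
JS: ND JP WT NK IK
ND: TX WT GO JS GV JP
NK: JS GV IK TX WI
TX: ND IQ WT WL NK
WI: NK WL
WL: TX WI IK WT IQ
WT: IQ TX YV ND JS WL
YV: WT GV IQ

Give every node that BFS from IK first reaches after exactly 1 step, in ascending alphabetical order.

GV, JS, NK, WL

Level 0: IK
Level 1: GV, JS, NK, WL
Level 2: GO, IQ, JP, ND, TX, WI, WT, YV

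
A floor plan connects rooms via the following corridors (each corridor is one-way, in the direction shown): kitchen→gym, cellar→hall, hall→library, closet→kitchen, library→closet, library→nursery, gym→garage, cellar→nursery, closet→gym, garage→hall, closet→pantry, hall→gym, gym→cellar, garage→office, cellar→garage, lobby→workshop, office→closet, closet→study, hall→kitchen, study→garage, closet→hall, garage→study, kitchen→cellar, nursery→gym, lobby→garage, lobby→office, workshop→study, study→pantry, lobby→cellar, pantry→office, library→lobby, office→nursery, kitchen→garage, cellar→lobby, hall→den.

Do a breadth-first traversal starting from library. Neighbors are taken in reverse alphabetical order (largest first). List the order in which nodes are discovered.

library → nursery → lobby → closet → gym → workshop → office → garage → cellar → study → pantry → kitchen → hall → den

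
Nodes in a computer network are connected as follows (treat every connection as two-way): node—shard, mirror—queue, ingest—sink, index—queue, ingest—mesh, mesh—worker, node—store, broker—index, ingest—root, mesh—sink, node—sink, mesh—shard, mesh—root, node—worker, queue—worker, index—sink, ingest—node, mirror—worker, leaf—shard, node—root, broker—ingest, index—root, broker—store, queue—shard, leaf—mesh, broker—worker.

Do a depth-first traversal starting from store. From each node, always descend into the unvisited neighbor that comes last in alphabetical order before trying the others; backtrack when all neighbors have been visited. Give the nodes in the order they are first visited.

Visit store
store → node
node → worker
worker → queue
queue → shard
shard → mesh
mesh → sink
sink → ingest
ingest → root
root → index
index → broker
mesh → leaf
queue → mirror

store -> node -> worker -> queue -> shard -> mesh -> sink -> ingest -> root -> index -> broker -> leaf -> mirror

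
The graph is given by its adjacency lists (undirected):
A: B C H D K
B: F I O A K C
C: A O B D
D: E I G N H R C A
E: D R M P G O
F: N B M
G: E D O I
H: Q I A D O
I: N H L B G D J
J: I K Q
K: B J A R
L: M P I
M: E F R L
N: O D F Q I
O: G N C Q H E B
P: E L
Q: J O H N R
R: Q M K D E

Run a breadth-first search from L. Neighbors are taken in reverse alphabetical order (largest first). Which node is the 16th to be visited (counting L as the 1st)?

Visit L; enqueue P, M, I → queue [P, M, I]
Visit P; enqueue E → queue [M, I, E]
Visit M; enqueue R, F → queue [I, E, R, F]
Visit I; enqueue N, J, H, G, D, B → queue [E, R, F, N, J, H, G, D, B]
Visit E; enqueue O → queue [R, F, N, J, H, G, D, B, O]
Visit R; enqueue Q, K → queue [F, N, J, H, G, D, B, O, Q, K]
Visit F → queue [N, J, H, G, D, B, O, Q, K]
Visit N → queue [J, H, G, D, B, O, Q, K]
Visit J → queue [H, G, D, B, O, Q, K]
Visit H; enqueue A → queue [G, D, B, O, Q, K, A]
Visit G → queue [D, B, O, Q, K, A]
Visit D; enqueue C → queue [B, O, Q, K, A, C]
Visit B → queue [O, Q, K, A, C]
Visit O → queue [Q, K, A, C]
Visit Q → queue [K, A, C]
Visit K → queue [A, C]
Visit A → queue [C]
Visit C → queue []

Visit order: L, P, M, I, E, R, F, N, J, H, G, D, B, O, Q, K, A, C

K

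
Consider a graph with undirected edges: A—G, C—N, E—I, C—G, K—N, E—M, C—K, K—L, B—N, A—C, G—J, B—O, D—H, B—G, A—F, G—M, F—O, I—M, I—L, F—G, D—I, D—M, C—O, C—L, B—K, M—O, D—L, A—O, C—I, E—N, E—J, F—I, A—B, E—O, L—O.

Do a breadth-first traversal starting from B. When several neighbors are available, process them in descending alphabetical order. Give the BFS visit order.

B -> O -> N -> K -> G -> A -> M -> L -> F -> E -> C -> J -> I -> D -> H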